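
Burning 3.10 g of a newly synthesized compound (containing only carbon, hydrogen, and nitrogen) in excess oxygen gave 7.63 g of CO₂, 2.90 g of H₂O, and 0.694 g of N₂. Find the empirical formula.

mol C = 7.63 g CO₂ ÷ 44.009 g/mol = 0.1734 mol
mol H = 2 × 2.90 g H₂O ÷ 18.015 g/mol = 0.3220 mol
mol N = 2 × 0.694 g N₂ ÷ 28.014 g/mol = 0.04955 mol
Divide by the smallest (0.04955 mol): C 3.499, H 6.498, N 1.000
Multiplying each by 2 gives whole numbers: C 7.00, H 13.00, N 2.00

C7H13N2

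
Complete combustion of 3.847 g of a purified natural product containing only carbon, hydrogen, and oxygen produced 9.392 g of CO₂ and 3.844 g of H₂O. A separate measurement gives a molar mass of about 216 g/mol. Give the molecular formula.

C12H24O3

mol C = 9.392 g CO₂ ÷ 44.009 g/mol = 0.21341 mol
mol H = 2 × 3.844 g H₂O ÷ 18.015 g/mol = 0.42676 mol
mass O = 3.847 − (2.5633 + 0.43017) = 0.85355 g → mol O = 0.85355 ÷ 15.999 = 0.053350 mol
Divide by the smallest (0.053350 mol): C 4.000, H 7.999, O 1.000
Empirical formula: C4H8O
Empirical-formula mass = 72.11 g/mol; 216 ÷ 72.11 ≈ 3, so the molecular formula is C12H24O3.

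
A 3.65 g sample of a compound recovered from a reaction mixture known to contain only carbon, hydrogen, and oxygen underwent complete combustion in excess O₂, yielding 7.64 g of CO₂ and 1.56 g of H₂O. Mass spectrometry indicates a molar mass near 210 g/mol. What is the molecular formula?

mol C = 7.64 g CO₂ ÷ 44.009 g/mol = 0.1736 mol
mol H = 2 × 1.56 g H₂O ÷ 18.015 g/mol = 0.1732 mol
mass O = 3.65 − (2.085 + 0.1746) = 1.390 g → mol O = 1.390 ÷ 15.999 = 0.08690 mol
Divide by the smallest (0.08690 mol): C 1.998, H 1.993, O 1.000
Empirical formula: C2H2O
Empirical-formula mass = 42.04 g/mol; 210 ÷ 42.04 ≈ 5, so the molecular formula is C10H10O5.

C10H10O5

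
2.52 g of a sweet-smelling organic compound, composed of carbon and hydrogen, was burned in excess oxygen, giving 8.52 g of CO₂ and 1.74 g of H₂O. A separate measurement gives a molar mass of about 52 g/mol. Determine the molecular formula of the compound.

C4H4

mol C = 8.52 g CO₂ ÷ 44.009 g/mol = 0.1936 mol
mol H = 2 × 1.74 g H₂O ÷ 18.015 g/mol = 0.1932 mol
Divide by the smallest (0.1932 mol): C 1.002, H 1.000
Empirical formula: CH
Empirical-formula mass = 13.02 g/mol; 52 ÷ 13.02 ≈ 4, so the molecular formula is C4H4.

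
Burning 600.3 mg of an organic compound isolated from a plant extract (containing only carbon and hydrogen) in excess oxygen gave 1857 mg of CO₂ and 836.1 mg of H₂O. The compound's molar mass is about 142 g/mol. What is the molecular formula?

C10H22

mol C = 1.857 g CO₂ ÷ 44.009 g/mol = 0.042196 mol
mol H = 2 × 0.8361 g H₂O ÷ 18.015 g/mol = 0.092823 mol
Divide by the smallest (0.042196 mol): C 1.000, H 2.200
Multiplying each by 5 gives whole numbers: C 5.00, H 11.00
Empirical formula: C5H11
Empirical-formula mass = 71.14 g/mol; 142 ÷ 71.14 ≈ 2, so the molecular formula is C10H22.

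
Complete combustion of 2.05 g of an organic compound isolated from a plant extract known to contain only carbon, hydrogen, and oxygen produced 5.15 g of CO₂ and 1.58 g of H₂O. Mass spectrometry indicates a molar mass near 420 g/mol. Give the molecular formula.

mol C = 5.15 g CO₂ ÷ 44.009 g/mol = 0.1170 mol
mol H = 2 × 1.58 g H₂O ÷ 18.015 g/mol = 0.1754 mol
mass O = 2.05 − (1.406 + 0.1768) = 0.4676 g → mol O = 0.4676 ÷ 15.999 = 0.02923 mol
Divide by the smallest (0.02923 mol): C 4.004, H 6.001, O 1.000
Empirical formula: C4H6O
Empirical-formula mass = 70.09 g/mol; 420 ÷ 70.09 ≈ 6, so the molecular formula is C24H36O6.

C24H36O6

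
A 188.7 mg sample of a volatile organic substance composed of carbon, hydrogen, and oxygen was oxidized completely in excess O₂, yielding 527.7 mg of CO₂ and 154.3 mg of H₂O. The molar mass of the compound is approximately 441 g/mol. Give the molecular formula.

C28H40O4

mol C = 0.5277 g CO₂ ÷ 44.009 g/mol = 0.011991 mol
mol H = 2 × 0.1543 g H₂O ÷ 18.015 g/mol = 0.017130 mol
mass O = 0.1887 − (0.14402 + 0.017267) = 0.027412 g → mol O = 0.027412 ÷ 15.999 = 0.0017134 mol
Divide by the smallest (0.0017134 mol): C 6.998, H 9.998, O 1.000
Empirical formula: C7H10O
Empirical-formula mass = 110.16 g/mol; 441 ÷ 110.16 ≈ 4, so the molecular formula is C28H40O4.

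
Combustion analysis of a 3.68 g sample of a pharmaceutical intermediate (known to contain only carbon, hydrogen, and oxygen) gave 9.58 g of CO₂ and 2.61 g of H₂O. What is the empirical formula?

mol C = 9.58 g CO₂ ÷ 44.009 g/mol = 0.2177 mol
mol H = 2 × 2.61 g H₂O ÷ 18.015 g/mol = 0.2898 mol
mass O = 3.68 − (2.615 + 0.2921) = 0.7733 g → mol O = 0.7733 ÷ 15.999 = 0.04834 mol
Divide by the smallest (0.04834 mol): C 4.503, H 5.995, O 1.000
Multiplying each by 2 gives whole numbers: C 9.01, H 11.99, O 2.00

C9H12O2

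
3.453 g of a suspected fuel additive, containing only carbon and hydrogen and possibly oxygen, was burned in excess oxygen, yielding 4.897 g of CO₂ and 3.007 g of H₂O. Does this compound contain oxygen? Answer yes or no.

mol C = 4.897 g CO₂ ÷ 44.009 g/mol = 0.11127 mol
mol H = 2 × 3.007 g H₂O ÷ 18.015 g/mol = 0.33383 mol
C and H account for only 1.6730 g of the 3.453 g sample; the remaining 1.7800 g must be oxygen.

yes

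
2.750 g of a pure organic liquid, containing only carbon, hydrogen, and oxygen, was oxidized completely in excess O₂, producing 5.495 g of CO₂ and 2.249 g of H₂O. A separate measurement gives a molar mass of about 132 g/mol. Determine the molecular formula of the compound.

C6H12O3

mol C = 5.495 g CO₂ ÷ 44.009 g/mol = 0.12486 mol
mol H = 2 × 2.249 g H₂O ÷ 18.015 g/mol = 0.24968 mol
mass O = 2.750 − (1.4997 + 0.25168) = 0.99862 g → mol O = 0.99862 ÷ 15.999 = 0.062418 mol
Divide by the smallest (0.062418 mol): C 2.000, H 4.000, O 1.000
Empirical formula: C2H4O
Empirical-formula mass = 44.05 g/mol; 132 ÷ 44.05 ≈ 3, so the molecular formula is C6H12O3.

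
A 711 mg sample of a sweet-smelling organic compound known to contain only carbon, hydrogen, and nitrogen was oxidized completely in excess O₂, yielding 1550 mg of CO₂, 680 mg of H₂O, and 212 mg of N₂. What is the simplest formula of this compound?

C7H15N3

mol C = 1.55 g CO₂ ÷ 44.009 g/mol = 0.03522 mol
mol H = 2 × 0.680 g H₂O ÷ 18.015 g/mol = 0.07549 mol
mol N = 2 × 0.212 g N₂ ÷ 28.014 g/mol = 0.01514 mol
Divide by the smallest (0.01514 mol): C 2.327, H 4.988, N 1.000
Multiplying each by 3 gives whole numbers: C 6.98, H 14.96, N 3.00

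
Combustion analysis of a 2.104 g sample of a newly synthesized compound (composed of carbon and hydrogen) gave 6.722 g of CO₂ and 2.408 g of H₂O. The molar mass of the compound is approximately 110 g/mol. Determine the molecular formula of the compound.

mol C = 6.722 g CO₂ ÷ 44.009 g/mol = 0.15274 mol
mol H = 2 × 2.408 g H₂O ÷ 18.015 g/mol = 0.26733 mol
Divide by the smallest (0.15274 mol): C 1.000, H 1.750
Multiplying each by 4 gives whole numbers: C 4.00, H 7.00
Empirical formula: C4H7
Empirical-formula mass = 55.10 g/mol; 110 ÷ 55.10 ≈ 2, so the molecular formula is C8H14.

C8H14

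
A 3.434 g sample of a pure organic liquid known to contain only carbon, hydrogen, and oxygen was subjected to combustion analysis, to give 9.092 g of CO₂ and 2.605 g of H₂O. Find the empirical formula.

mol C = 9.092 g CO₂ ÷ 44.009 g/mol = 0.20659 mol
mol H = 2 × 2.605 g H₂O ÷ 18.015 g/mol = 0.28920 mol
mass O = 3.434 − (2.4814 + 0.29152) = 0.66108 g → mol O = 0.66108 ÷ 15.999 = 0.041320 mol
Divide by the smallest (0.041320 mol): C 5.000, H 6.999, O 1.000

C5H7O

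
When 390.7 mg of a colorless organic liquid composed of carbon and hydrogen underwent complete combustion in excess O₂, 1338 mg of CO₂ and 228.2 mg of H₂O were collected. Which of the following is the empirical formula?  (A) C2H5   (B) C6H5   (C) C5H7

mol C = 1.338 g CO₂ ÷ 44.009 g/mol = 0.030403 mol
mol H = 2 × 0.2282 g H₂O ÷ 18.015 g/mol = 0.025334 mol
Divide by the smallest (0.025334 mol): C 1.200, H 1.000
Multiplying each by 5 gives whole numbers: C 6.00, H 5.00

(B) C6H5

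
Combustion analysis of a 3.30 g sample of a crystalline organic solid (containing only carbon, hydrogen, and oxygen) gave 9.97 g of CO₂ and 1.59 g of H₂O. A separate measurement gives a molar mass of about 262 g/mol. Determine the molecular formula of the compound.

C18H14O2

mol C = 9.97 g CO₂ ÷ 44.009 g/mol = 0.2265 mol
mol H = 2 × 1.59 g H₂O ÷ 18.015 g/mol = 0.1765 mol
mass O = 3.30 − (2.721 + 0.1779) = 0.4010 g → mol O = 0.4010 ÷ 15.999 = 0.02507 mol
Divide by the smallest (0.02507 mol): C 9.038, H 7.042, O 1.000
Empirical formula: C9H7O
Empirical-formula mass = 131.15 g/mol; 262 ÷ 131.15 ≈ 2, so the molecular formula is C18H14O2.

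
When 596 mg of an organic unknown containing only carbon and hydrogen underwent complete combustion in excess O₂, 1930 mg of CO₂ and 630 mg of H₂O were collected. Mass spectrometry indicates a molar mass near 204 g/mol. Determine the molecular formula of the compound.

C15H24

mol C = 1.93 g CO₂ ÷ 44.009 g/mol = 0.04385 mol
mol H = 2 × 0.630 g H₂O ÷ 18.015 g/mol = 0.06994 mol
Divide by the smallest (0.04385 mol): C 1.000, H 1.595
Multiplying each by 5 gives whole numbers: C 5.00, H 7.97
Empirical formula: C5H8
Empirical-formula mass = 68.12 g/mol; 204 ÷ 68.12 ≈ 3, so the molecular formula is C15H24.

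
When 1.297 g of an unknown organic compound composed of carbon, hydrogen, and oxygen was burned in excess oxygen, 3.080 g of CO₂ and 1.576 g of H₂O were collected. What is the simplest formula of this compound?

mol C = 3.080 g CO₂ ÷ 44.009 g/mol = 0.069986 mol
mol H = 2 × 1.576 g H₂O ÷ 18.015 g/mol = 0.17497 mol
mass O = 1.297 − (0.84060 + 0.17637) = 0.28004 g → mol O = 0.28004 ÷ 15.999 = 0.017503 mol
Divide by the smallest (0.017503 mol): C 3.998, H 9.996, O 1.000

C4H10O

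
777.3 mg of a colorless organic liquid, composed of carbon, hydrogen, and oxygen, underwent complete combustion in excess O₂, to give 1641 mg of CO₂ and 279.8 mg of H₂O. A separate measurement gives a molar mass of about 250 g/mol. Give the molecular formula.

C12H10O6

mol C = 1.641 g CO₂ ÷ 44.009 g/mol = 0.037288 mol
mol H = 2 × 0.2798 g H₂O ÷ 18.015 g/mol = 0.031063 mol
mass O = 0.7773 − (0.44786 + 0.031312) = 0.29812 g → mol O = 0.29812 ÷ 15.999 = 0.018634 mol
Divide by the smallest (0.018634 mol): C 2.001, H 1.667, O 1.000
Multiplying each by 3 gives whole numbers: C 6.00, H 5.00, O 3.00
Empirical formula: C6H5O3
Empirical-formula mass = 125.10 g/mol; 250 ÷ 125.10 ≈ 2, so the molecular formula is C12H10O6.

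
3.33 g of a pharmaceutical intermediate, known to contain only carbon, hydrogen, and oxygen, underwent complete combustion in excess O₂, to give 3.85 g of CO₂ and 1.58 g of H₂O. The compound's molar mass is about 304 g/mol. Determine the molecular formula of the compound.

C8H16O12

mol C = 3.85 g CO₂ ÷ 44.009 g/mol = 0.08748 mol
mol H = 2 × 1.58 g H₂O ÷ 18.015 g/mol = 0.1754 mol
mass O = 3.33 − (1.051 + 0.1768) = 2.102 g → mol O = 2.102 ÷ 15.999 = 0.1314 mol
Divide by the smallest (0.08748 mol): C 1.000, H 2.005, O 1.502
Multiplying each by 2 gives whole numbers: C 2.00, H 4.01, O 3.00
Empirical formula: C2H4O3
Empirical-formula mass = 76.05 g/mol; 304 ÷ 76.05 ≈ 4, so the molecular formula is C8H16O12.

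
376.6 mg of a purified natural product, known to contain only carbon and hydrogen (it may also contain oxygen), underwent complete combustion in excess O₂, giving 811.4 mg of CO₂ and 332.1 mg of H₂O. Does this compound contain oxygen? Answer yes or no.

mol C = 0.8114 g CO₂ ÷ 44.009 g/mol = 0.018437 mol
mol H = 2 × 0.3321 g H₂O ÷ 18.015 g/mol = 0.036869 mol
C and H account for only 0.25861 g of the 0.3766 g sample; the remaining 0.11799 g must be oxygen.

yes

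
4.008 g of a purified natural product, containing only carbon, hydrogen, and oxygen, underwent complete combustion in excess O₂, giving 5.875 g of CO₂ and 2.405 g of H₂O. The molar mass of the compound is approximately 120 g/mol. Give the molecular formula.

mol C = 5.875 g CO₂ ÷ 44.009 g/mol = 0.13350 mol
mol H = 2 × 2.405 g H₂O ÷ 18.015 g/mol = 0.26700 mol
mass O = 4.008 − (1.6034 + 0.26914) = 2.1355 g → mol O = 2.1355 ÷ 15.999 = 0.13347 mol
Divide by the smallest (0.13347 mol): C 1.000, H 2.000, O 1.000
Empirical formula: CH2O
Empirical-formula mass = 30.03 g/mol; 120 ÷ 30.03 ≈ 4, so the molecular formula is C4H8O4.

C4H8O4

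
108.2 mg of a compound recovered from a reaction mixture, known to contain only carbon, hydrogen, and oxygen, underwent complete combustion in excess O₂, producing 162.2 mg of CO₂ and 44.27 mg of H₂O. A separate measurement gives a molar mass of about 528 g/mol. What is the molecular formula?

C18H24O18

mol C = 0.1622 g CO₂ ÷ 44.009 g/mol = 0.0036856 mol
mol H = 2 × 0.04427 g H₂O ÷ 18.015 g/mol = 0.0049148 mol
mass O = 0.1082 − (0.044268 + 0.0049541) = 0.058978 g → mol O = 0.058978 ÷ 15.999 = 0.0036864 mol
Divide by the smallest (0.0036856 mol): C 1.000, H 1.334, O 1.000
Multiplying each by 3 gives whole numbers: C 3.00, H 4.00, O 3.00
Empirical formula: C3H4O3
Empirical-formula mass = 88.06 g/mol; 528 ÷ 88.06 ≈ 6, so the molecular formula is C18H24O18.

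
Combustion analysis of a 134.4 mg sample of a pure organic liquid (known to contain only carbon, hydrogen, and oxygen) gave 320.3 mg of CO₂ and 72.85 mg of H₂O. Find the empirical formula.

C9H10O3

mol C = 0.3203 g CO₂ ÷ 44.009 g/mol = 0.0072781 mol
mol H = 2 × 0.07285 g H₂O ÷ 18.015 g/mol = 0.0080877 mol
mass O = 0.1344 − (0.087417 + 0.0081524) = 0.038831 g → mol O = 0.038831 ÷ 15.999 = 0.0024271 mol
Divide by the smallest (0.0024271 mol): C 2.999, H 3.332, O 1.000
Multiplying each by 3 gives whole numbers: C 9.00, H 10.00, O 3.00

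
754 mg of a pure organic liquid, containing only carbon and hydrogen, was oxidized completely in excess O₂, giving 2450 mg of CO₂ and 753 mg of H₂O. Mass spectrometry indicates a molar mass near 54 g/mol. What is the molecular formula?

mol C = 2.45 g CO₂ ÷ 44.009 g/mol = 0.05567 mol
mol H = 2 × 0.753 g H₂O ÷ 18.015 g/mol = 0.08360 mol
Divide by the smallest (0.05567 mol): C 1.000, H 1.502
Multiplying each by 2 gives whole numbers: C 2.00, H 3.00
Empirical formula: C2H3
Empirical-formula mass = 27.05 g/mol; 54 ÷ 27.05 ≈ 2, so the molecular formula is C4H6.

C4H6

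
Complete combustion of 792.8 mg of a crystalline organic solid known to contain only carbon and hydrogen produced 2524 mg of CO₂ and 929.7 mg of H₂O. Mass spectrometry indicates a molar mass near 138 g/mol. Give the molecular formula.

C10H18

mol C = 2.524 g CO₂ ÷ 44.009 g/mol = 0.057352 mol
mol H = 2 × 0.9297 g H₂O ÷ 18.015 g/mol = 0.10321 mol
Divide by the smallest (0.057352 mol): C 1.000, H 1.800
Multiplying each by 5 gives whole numbers: C 5.00, H 9.00
Empirical formula: C5H9
Empirical-formula mass = 69.13 g/mol; 138 ÷ 69.13 ≈ 2, so the molecular formula is C10H18.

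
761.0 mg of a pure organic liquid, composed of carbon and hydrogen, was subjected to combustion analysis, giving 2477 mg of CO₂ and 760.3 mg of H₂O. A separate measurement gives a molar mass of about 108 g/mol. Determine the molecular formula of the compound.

C8H12

mol C = 2.477 g CO₂ ÷ 44.009 g/mol = 0.056284 mol
mol H = 2 × 0.7603 g H₂O ÷ 18.015 g/mol = 0.084407 mol
Divide by the smallest (0.056284 mol): C 1.000, H 1.500
Multiplying each by 2 gives whole numbers: C 2.00, H 3.00
Empirical formula: C2H3
Empirical-formula mass = 27.05 g/mol; 108 ÷ 27.05 ≈ 4, so the molecular formula is C8H12.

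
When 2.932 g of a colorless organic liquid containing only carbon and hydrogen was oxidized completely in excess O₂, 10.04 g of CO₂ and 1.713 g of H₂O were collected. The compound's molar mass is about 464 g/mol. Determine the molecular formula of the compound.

mol C = 10.04 g CO₂ ÷ 44.009 g/mol = 0.22814 mol
mol H = 2 × 1.713 g H₂O ÷ 18.015 g/mol = 0.19017 mol
Divide by the smallest (0.19017 mol): C 1.200, H 1.000
Multiplying each by 5 gives whole numbers: C 6.00, H 5.00
Empirical formula: C6H5
Empirical-formula mass = 77.11 g/mol; 464 ÷ 77.11 ≈ 6, so the molecular formula is C36H30.

C36H30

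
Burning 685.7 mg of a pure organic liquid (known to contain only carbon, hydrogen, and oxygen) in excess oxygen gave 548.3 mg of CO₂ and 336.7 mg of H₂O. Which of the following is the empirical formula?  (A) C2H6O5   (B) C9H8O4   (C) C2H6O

mol C = 0.5483 g CO₂ ÷ 44.009 g/mol = 0.012459 mol
mol H = 2 × 0.3367 g H₂O ÷ 18.015 g/mol = 0.037380 mol
mass O = 0.6857 − (0.14964 + 0.037679) = 0.49838 g → mol O = 0.49838 ÷ 15.999 = 0.031151 mol
Divide by the smallest (0.012459 mol): C 1.000, H 3.000, O 2.500
Multiplying each by 2 gives whole numbers: C 2.00, H 6.00, O 5.00

(A) C2H6O5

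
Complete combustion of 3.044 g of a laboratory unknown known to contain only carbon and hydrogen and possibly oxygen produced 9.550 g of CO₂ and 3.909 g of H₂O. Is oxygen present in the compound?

no

mol C = 9.550 g CO₂ ÷ 44.009 g/mol = 0.21700 mol
mol H = 2 × 3.909 g H₂O ÷ 18.015 g/mol = 0.43397 mol
C and H together account for 3.0438 g — essentially the entire 3.044 g sample — so the compound contains no oxygen.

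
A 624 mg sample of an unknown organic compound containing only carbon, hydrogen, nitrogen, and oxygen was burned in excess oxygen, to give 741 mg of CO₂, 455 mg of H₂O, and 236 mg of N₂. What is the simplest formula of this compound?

mol C = 0.741 g CO₂ ÷ 44.009 g/mol = 0.01684 mol
mol H = 2 × 0.455 g H₂O ÷ 18.015 g/mol = 0.05051 mol
mol N = 2 × 0.236 g N₂ ÷ 28.014 g/mol = 0.01685 mol
mass O = 0.624 − (0.2022 + 0.05092 + 0.2360) = 0.1348 g → mol O = 0.1348 ÷ 15.999 = 0.008429 mol
Divide by the smallest (0.008429 mol): C 1.998, H 5.993, N 1.999, O 1.000

C2H6N2O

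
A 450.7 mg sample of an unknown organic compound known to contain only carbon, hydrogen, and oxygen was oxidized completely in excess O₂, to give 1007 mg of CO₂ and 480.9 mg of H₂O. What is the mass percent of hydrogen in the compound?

11.94%

mol C = 1.007 g CO₂ ÷ 44.009 g/mol = 0.022882 mol
mol H = 2 × 0.4809 g H₂O ÷ 18.015 g/mol = 0.053389 mol
mass O = 0.4507 − (0.27483 + 0.053816) = 0.12205 g → mol O = 0.12205 ÷ 15.999 = 0.0076287 mol
mass % H = 0.053816 g ÷ 0.4507 g × 100%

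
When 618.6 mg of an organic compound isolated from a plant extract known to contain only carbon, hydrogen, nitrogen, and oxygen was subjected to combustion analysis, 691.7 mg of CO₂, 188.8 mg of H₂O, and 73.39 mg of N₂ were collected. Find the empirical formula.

C3H4NO4

mol C = 0.6917 g CO₂ ÷ 44.009 g/mol = 0.015717 mol
mol H = 2 × 0.1888 g H₂O ÷ 18.015 g/mol = 0.020960 mol
mol N = 2 × 0.07339 g N₂ ÷ 28.014 g/mol = 0.0052395 mol
mass O = 0.6186 − (0.18878 + 0.021128 + 0.073390) = 0.33530 g → mol O = 0.33530 ÷ 15.999 = 0.020958 mol
Divide by the smallest (0.0052395 mol): C 3.000, H 4.000, N 1.000, O 4.000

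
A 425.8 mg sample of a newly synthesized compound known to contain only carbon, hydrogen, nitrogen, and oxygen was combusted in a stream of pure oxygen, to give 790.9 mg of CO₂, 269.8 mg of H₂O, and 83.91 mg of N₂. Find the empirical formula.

C3H5NO

mol C = 0.7909 g CO₂ ÷ 44.009 g/mol = 0.017971 mol
mol H = 2 × 0.2698 g H₂O ÷ 18.015 g/mol = 0.029953 mol
mol N = 2 × 0.08391 g N₂ ÷ 28.014 g/mol = 0.0059906 mol
mass O = 0.4258 − (0.21585 + 0.030192 + 0.083910) = 0.095844 g → mol O = 0.095844 ÷ 15.999 = 0.0059906 mol
Divide by the smallest (0.0059906 mol): C 3.000, H 5.000, N 1.000, O 1.000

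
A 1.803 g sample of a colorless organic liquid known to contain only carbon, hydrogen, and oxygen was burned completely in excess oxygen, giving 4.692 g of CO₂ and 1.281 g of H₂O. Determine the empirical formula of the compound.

C9H12O2

mol C = 4.692 g CO₂ ÷ 44.009 g/mol = 0.10661 mol
mol H = 2 × 1.281 g H₂O ÷ 18.015 g/mol = 0.14221 mol
mass O = 1.803 − (1.2805 + 0.14335) = 0.37910 g → mol O = 0.37910 ÷ 15.999 = 0.023695 mol
Divide by the smallest (0.023695 mol): C 4.499, H 6.002, O 1.000
Multiplying each by 2 gives whole numbers: C 9.00, H 12.00, O 2.00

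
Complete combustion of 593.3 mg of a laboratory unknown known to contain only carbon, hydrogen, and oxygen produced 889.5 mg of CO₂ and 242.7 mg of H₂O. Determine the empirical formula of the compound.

mol C = 0.8895 g CO₂ ÷ 44.009 g/mol = 0.020212 mol
mol H = 2 × 0.2427 g H₂O ÷ 18.015 g/mol = 0.026944 mol
mass O = 0.5933 − (0.24276 + 0.027160) = 0.32338 g → mol O = 0.32338 ÷ 15.999 = 0.020212 mol
Divide by the smallest (0.020212 mol): C 1.000, H 1.333, O 1.000
Multiplying each by 3 gives whole numbers: C 3.00, H 4.00, O 3.00

C3H4O3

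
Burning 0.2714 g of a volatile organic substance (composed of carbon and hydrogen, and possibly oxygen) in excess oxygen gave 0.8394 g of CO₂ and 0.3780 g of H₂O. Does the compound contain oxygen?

no

mol C = 0.8394 g CO₂ ÷ 44.009 g/mol = 0.019073 mol
mol H = 2 × 0.3780 g H₂O ÷ 18.015 g/mol = 0.041965 mol
C and H together account for 0.27139 g — essentially the entire 0.2714 g sample — so the compound contains no oxygen.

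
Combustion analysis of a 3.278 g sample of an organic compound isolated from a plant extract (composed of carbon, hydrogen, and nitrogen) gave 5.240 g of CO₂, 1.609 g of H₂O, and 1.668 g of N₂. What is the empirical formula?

C2H3N2

mol C = 5.240 g CO₂ ÷ 44.009 g/mol = 0.11907 mol
mol H = 2 × 1.609 g H₂O ÷ 18.015 g/mol = 0.17863 mol
mol N = 2 × 1.668 g N₂ ÷ 28.014 g/mol = 0.11908 mol
Divide by the smallest (0.11907 mol): C 1.000, H 1.500, N 1.000
Multiplying each by 2 gives whole numbers: C 2.00, H 3.00, N 2.00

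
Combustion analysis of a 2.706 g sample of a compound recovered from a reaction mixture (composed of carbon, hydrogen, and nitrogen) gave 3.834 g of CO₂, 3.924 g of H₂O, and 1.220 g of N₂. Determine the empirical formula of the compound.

CH5N

mol C = 3.834 g CO₂ ÷ 44.009 g/mol = 0.087119 mol
mol H = 2 × 3.924 g H₂O ÷ 18.015 g/mol = 0.43564 mol
mol N = 2 × 1.220 g N₂ ÷ 28.014 g/mol = 0.087099 mol
Divide by the smallest (0.087099 mol): C 1.000, H 5.002, N 1.000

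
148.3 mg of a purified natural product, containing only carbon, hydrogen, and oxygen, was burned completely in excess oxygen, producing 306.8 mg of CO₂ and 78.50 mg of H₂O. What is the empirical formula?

C4H5O2

mol C = 0.3068 g CO₂ ÷ 44.009 g/mol = 0.0069713 mol
mol H = 2 × 0.07850 g H₂O ÷ 18.015 g/mol = 0.0087150 mol
mass O = 0.1483 − (0.083732 + 0.0087847) = 0.055783 g → mol O = 0.055783 ÷ 15.999 = 0.0034867 mol
Divide by the smallest (0.0034867 mol): C 1.999, H 2.500, O 1.000
Multiplying each by 2 gives whole numbers: C 4.00, H 5.00, O 2.00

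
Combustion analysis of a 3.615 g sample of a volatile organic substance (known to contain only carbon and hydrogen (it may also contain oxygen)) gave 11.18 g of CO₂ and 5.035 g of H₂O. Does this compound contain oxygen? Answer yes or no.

mol C = 11.18 g CO₂ ÷ 44.009 g/mol = 0.25404 mol
mol H = 2 × 5.035 g H₂O ÷ 18.015 g/mol = 0.55898 mol
C and H together account for 3.6147 g — essentially the entire 3.615 g sample — so the compound contains no oxygen.

no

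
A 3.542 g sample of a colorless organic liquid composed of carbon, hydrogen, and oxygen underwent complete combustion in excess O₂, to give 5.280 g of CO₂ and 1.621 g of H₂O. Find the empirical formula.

C2H3O2

mol C = 5.280 g CO₂ ÷ 44.009 g/mol = 0.11998 mol
mol H = 2 × 1.621 g H₂O ÷ 18.015 g/mol = 0.17996 mol
mass O = 3.542 − (1.4410 + 0.18140) = 1.9196 g → mol O = 1.9196 ÷ 15.999 = 0.11998 mol
Divide by the smallest (0.11998 mol): C 1.000, H 1.500, O 1.000
Multiplying each by 2 gives whole numbers: C 2.00, H 3.00, O 2.00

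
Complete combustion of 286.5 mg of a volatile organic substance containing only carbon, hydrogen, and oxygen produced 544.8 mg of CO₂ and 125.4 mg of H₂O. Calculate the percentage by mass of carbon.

51.90%

mol C = 0.5448 g CO₂ ÷ 44.009 g/mol = 0.012379 mol
mol H = 2 × 0.1254 g H₂O ÷ 18.015 g/mol = 0.013922 mol
mass O = 0.2865 − (0.14869 + 0.014033) = 0.12378 g → mol O = 0.12378 ÷ 15.999 = 0.0077367 mol
mass % C = 0.14869 g ÷ 0.2865 g × 100%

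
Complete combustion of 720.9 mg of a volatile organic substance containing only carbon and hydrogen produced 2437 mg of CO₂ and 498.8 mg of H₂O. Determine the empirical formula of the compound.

CH

mol C = 2.437 g CO₂ ÷ 44.009 g/mol = 0.055375 mol
mol H = 2 × 0.4988 g H₂O ÷ 18.015 g/mol = 0.055376 mol
Divide by the smallest (0.055375 mol): C 1.000, H 1.000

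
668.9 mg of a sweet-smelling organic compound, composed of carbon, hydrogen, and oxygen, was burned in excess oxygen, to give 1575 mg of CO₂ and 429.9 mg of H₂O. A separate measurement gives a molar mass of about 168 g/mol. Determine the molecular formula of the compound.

mol C = 1.575 g CO₂ ÷ 44.009 g/mol = 0.035788 mol
mol H = 2 × 0.4299 g H₂O ÷ 18.015 g/mol = 0.047727 mol
mass O = 0.6689 − (0.42985 + 0.048109) = 0.19094 g → mol O = 0.19094 ÷ 15.999 = 0.011934 mol
Divide by the smallest (0.011934 mol): C 2.999, H 3.999, O 1.000
Empirical formula: C3H4O
Empirical-formula mass = 56.06 g/mol; 168 ÷ 56.06 ≈ 3, so the molecular formula is C9H12O3.

C9H12O3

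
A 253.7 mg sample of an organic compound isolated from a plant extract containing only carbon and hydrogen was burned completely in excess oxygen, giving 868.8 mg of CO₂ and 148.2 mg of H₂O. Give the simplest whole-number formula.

mol C = 0.8688 g CO₂ ÷ 44.009 g/mol = 0.019741 mol
mol H = 2 × 0.1482 g H₂O ÷ 18.015 g/mol = 0.016453 mol
Divide by the smallest (0.016453 mol): C 1.200, H 1.000
Multiplying each by 5 gives whole numbers: C 6.00, H 5.00

C6H5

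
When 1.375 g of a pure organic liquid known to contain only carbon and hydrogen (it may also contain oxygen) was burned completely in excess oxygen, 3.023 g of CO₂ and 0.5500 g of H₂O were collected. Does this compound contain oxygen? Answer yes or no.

mol C = 3.023 g CO₂ ÷ 44.009 g/mol = 0.068690 mol
mol H = 2 × 0.5500 g H₂O ÷ 18.015 g/mol = 0.061060 mol
C and H account for only 0.88659 g of the 1.375 g sample; the remaining 0.48841 g must be oxygen.

yes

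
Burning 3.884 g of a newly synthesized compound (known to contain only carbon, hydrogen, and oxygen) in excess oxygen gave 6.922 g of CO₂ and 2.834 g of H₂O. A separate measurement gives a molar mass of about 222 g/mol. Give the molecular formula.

C9H18O6

mol C = 6.922 g CO₂ ÷ 44.009 g/mol = 0.15729 mol
mol H = 2 × 2.834 g H₂O ÷ 18.015 g/mol = 0.31463 mol
mass O = 3.884 − (1.8892 + 0.31714) = 1.6777 g → mol O = 1.6777 ÷ 15.999 = 0.10486 mol
Divide by the smallest (0.10486 mol): C 1.500, H 3.000, O 1.000
Multiplying each by 2 gives whole numbers: C 3.00, H 6.00, O 2.00
Empirical formula: C3H6O2
Empirical-formula mass = 74.08 g/mol; 222 ÷ 74.08 ≈ 3, so the molecular formula is C9H18O6.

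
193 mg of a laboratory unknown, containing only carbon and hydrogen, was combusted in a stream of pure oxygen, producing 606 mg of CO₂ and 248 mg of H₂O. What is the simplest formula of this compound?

CH2

mol C = 0.606 g CO₂ ÷ 44.009 g/mol = 0.01377 mol
mol H = 2 × 0.248 g H₂O ÷ 18.015 g/mol = 0.02753 mol
Divide by the smallest (0.01377 mol): C 1.000, H 1.999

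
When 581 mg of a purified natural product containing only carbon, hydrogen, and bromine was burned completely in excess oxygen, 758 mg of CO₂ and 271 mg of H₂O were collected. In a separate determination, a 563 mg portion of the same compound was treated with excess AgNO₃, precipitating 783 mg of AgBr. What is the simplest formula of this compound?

C4H7Br

mol C = 0.758 g CO₂ ÷ 44.009 g/mol = 0.01722 mol
mol H = 2 × 0.271 g H₂O ÷ 18.015 g/mol = 0.03009 mol
From the AgBr data: mol Br per gram of compound = (0.783 ÷ 187.772) ÷ 0.563 = 0.007407 mol/g, so in the 0.581 g combustion sample mol Br = 0.004303 mol
Divide by the smallest (0.004303 mol): C 4.002, H 6.991, Br 1.000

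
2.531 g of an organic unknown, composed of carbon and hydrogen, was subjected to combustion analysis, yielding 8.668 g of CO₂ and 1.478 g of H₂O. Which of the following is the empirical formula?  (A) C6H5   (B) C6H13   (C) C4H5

(A) C6H5

mol C = 8.668 g CO₂ ÷ 44.009 g/mol = 0.19696 mol
mol H = 2 × 1.478 g H₂O ÷ 18.015 g/mol = 0.16409 mol
Divide by the smallest (0.16409 mol): C 1.200, H 1.000
Multiplying each by 5 gives whole numbers: C 6.00, H 5.00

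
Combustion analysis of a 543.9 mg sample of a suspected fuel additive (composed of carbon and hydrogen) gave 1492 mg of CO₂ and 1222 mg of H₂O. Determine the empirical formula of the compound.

CH4

mol C = 1.492 g CO₂ ÷ 44.009 g/mol = 0.033902 mol
mol H = 2 × 1.222 g H₂O ÷ 18.015 g/mol = 0.13566 mol
Divide by the smallest (0.033902 mol): C 1.000, H 4.002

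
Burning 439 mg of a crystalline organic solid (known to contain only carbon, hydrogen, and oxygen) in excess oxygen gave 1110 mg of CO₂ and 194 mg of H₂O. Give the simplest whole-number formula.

C7H6O2

mol C = 1.11 g CO₂ ÷ 44.009 g/mol = 0.02522 mol
mol H = 2 × 0.194 g H₂O ÷ 18.015 g/mol = 0.02154 mol
mass O = 0.439 − (0.3029 + 0.02171) = 0.1143 g → mol O = 0.1143 ÷ 15.999 = 0.007147 mol
Divide by the smallest (0.007147 mol): C 3.529, H 3.013, O 1.000
Multiplying each by 2 gives whole numbers: C 7.06, H 6.03, O 2.00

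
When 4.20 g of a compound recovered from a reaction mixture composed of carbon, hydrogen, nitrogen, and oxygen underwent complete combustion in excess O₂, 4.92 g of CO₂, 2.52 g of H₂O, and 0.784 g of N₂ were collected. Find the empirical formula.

mol C = 4.92 g CO₂ ÷ 44.009 g/mol = 0.1118 mol
mol H = 2 × 2.52 g H₂O ÷ 18.015 g/mol = 0.2798 mol
mol N = 2 × 0.784 g N₂ ÷ 28.014 g/mol = 0.05597 mol
mass O = 4.20 − (1.343 + 0.2820 + 0.7840) = 1.791 g → mol O = 1.791 ÷ 15.999 = 0.1120 mol
Divide by the smallest (0.05597 mol): C 1.997, H 4.998, N 1.000, O 2.000

C2H5NO2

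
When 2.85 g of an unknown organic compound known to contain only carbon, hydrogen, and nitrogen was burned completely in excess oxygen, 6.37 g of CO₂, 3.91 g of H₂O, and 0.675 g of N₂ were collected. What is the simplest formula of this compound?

mol C = 6.37 g CO₂ ÷ 44.009 g/mol = 0.1447 mol
mol H = 2 × 3.91 g H₂O ÷ 18.015 g/mol = 0.4341 mol
mol N = 2 × 0.675 g N₂ ÷ 28.014 g/mol = 0.04819 mol
Divide by the smallest (0.04819 mol): C 3.004, H 9.008, N 1.000

C3H9N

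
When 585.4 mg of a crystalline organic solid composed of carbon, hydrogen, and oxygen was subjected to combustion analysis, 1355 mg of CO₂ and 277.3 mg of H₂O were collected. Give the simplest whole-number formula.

C8H8O3

mol C = 1.355 g CO₂ ÷ 44.009 g/mol = 0.030789 mol
mol H = 2 × 0.2773 g H₂O ÷ 18.015 g/mol = 0.030785 mol
mass O = 0.5854 − (0.36981 + 0.031032) = 0.18456 g → mol O = 0.18456 ÷ 15.999 = 0.011536 mol
Divide by the smallest (0.011536 mol): C 2.669, H 2.669, O 1.000
Multiplying each by 3 gives whole numbers: C 8.01, H 8.01, O 3.00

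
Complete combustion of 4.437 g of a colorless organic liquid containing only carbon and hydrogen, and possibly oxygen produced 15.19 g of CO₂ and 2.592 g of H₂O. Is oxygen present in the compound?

mol C = 15.19 g CO₂ ÷ 44.009 g/mol = 0.34516 mol
mol H = 2 × 2.592 g H₂O ÷ 18.015 g/mol = 0.28776 mol
C and H together account for 4.4357 g — essentially the entire 4.437 g sample — so the compound contains no oxygen.

no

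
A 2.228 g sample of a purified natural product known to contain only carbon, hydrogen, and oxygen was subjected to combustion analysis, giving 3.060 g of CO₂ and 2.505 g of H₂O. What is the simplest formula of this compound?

CH4O

mol C = 3.060 g CO₂ ÷ 44.009 g/mol = 0.069531 mol
mol H = 2 × 2.505 g H₂O ÷ 18.015 g/mol = 0.27810 mol
mass O = 2.228 − (0.83514 + 0.28033) = 1.1125 g → mol O = 1.1125 ÷ 15.999 = 0.069538 mol
Divide by the smallest (0.069531 mol): C 1.000, H 4.000, O 1.000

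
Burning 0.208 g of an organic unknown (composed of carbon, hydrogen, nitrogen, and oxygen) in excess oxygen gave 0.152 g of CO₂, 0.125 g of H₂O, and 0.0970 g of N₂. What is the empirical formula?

CH4N2O

mol C = 0.152 g CO₂ ÷ 44.009 g/mol = 0.003454 mol
mol H = 2 × 0.125 g H₂O ÷ 18.015 g/mol = 0.01388 mol
mol N = 2 × 0.0970 g N₂ ÷ 28.014 g/mol = 0.006925 mol
mass O = 0.208 − (0.04148 + 0.01399 + 0.09700) = 0.05553 g → mol O = 0.05553 ÷ 15.999 = 0.003471 mol
Divide by the smallest (0.003454 mol): C 1.000, H 4.018, N 2.005, O 1.005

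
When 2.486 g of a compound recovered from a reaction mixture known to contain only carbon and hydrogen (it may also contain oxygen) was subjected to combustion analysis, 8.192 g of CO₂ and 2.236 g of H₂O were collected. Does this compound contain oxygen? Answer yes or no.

no

mol C = 8.192 g CO₂ ÷ 44.009 g/mol = 0.18614 mol
mol H = 2 × 2.236 g H₂O ÷ 18.015 g/mol = 0.24824 mol
C and H together account for 2.4860 g — essentially the entire 2.486 g sample — so the compound contains no oxygen.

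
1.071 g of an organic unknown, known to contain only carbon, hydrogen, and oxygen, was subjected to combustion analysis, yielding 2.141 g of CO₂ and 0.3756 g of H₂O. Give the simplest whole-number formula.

mol C = 2.141 g CO₂ ÷ 44.009 g/mol = 0.048649 mol
mol H = 2 × 0.3756 g H₂O ÷ 18.015 g/mol = 0.041699 mol
mass O = 1.071 − (0.58432 + 0.042032) = 0.44464 g → mol O = 0.44464 ÷ 15.999 = 0.027792 mol
Divide by the smallest (0.027792 mol): C 1.750, H 1.500, O 1.000
Multiplying each by 4 gives whole numbers: C 7.00, H 6.00, O 4.00

C7H6O4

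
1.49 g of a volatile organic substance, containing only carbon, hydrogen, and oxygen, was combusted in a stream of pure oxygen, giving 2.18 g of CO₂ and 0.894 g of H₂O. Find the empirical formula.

CH2O

mol C = 2.18 g CO₂ ÷ 44.009 g/mol = 0.04954 mol
mol H = 2 × 0.894 g H₂O ÷ 18.015 g/mol = 0.09925 mol
mass O = 1.49 − (0.5950 + 0.1000) = 0.7950 g → mol O = 0.7950 ÷ 15.999 = 0.04969 mol
Divide by the smallest (0.04954 mol): C 1.000, H 2.004, O 1.003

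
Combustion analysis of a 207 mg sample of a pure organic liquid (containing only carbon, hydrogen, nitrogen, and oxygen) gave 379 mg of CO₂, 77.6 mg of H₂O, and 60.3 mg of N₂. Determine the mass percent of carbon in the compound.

mol C = 0.379 g CO₂ ÷ 44.009 g/mol = 0.008612 mol
mol H = 2 × 0.0776 g H₂O ÷ 18.015 g/mol = 0.008615 mol
mol N = 2 × 0.0603 g N₂ ÷ 28.014 g/mol = 0.004305 mol
mass O = 0.207 − (0.1034 + 0.008684 + 0.06030) = 0.03458 g → mol O = 0.03458 ÷ 15.999 = 0.002161 mol
mass % C = 0.1034 g ÷ 0.207 g × 100%

50.0%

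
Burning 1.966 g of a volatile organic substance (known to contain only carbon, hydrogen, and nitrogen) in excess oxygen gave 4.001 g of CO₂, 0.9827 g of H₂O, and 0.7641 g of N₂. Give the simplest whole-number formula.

mol C = 4.001 g CO₂ ÷ 44.009 g/mol = 0.090913 mol
mol H = 2 × 0.9827 g H₂O ÷ 18.015 g/mol = 0.10910 mol
mol N = 2 × 0.7641 g N₂ ÷ 28.014 g/mol = 0.054551 mol
Divide by the smallest (0.054551 mol): C 1.667, H 2.000, N 1.000
Multiplying each by 3 gives whole numbers: C 5.00, H 6.00, N 3.00

C5H6N3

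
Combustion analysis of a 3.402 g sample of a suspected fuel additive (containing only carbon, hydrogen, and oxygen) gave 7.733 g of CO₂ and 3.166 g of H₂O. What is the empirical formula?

C3H6O

mol C = 7.733 g CO₂ ÷ 44.009 g/mol = 0.17571 mol
mol H = 2 × 3.166 g H₂O ÷ 18.015 g/mol = 0.35148 mol
mass O = 3.402 − (2.1105 + 0.35430) = 0.93720 g → mol O = 0.93720 ÷ 15.999 = 0.058579 mol
Divide by the smallest (0.058579 mol): C 3.000, H 6.000, O 1.000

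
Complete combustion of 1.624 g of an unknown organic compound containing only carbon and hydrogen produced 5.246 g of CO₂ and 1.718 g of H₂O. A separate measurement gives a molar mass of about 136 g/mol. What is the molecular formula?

C10H16

mol C = 5.246 g CO₂ ÷ 44.009 g/mol = 0.11920 mol
mol H = 2 × 1.718 g H₂O ÷ 18.015 g/mol = 0.19073 mol
Divide by the smallest (0.11920 mol): C 1.000, H 1.600
Multiplying each by 5 gives whole numbers: C 5.00, H 8.00
Empirical formula: C5H8
Empirical-formula mass = 68.12 g/mol; 136 ÷ 68.12 ≈ 2, so the molecular formula is C10H16.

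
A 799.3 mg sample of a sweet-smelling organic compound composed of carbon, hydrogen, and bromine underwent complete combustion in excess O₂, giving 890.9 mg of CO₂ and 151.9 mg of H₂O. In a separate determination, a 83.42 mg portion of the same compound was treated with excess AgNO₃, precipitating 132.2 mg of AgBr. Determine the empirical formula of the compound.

C6H5Br2

mol C = 0.8909 g CO₂ ÷ 44.009 g/mol = 0.020244 mol
mol H = 2 × 0.1519 g H₂O ÷ 18.015 g/mol = 0.016864 mol
From the AgBr data: mol Br per gram of compound = (0.1322 ÷ 187.772) ÷ 0.08342 = 0.0084398 mol/g, so in the 0.7993 g combustion sample mol Br = 0.0067459 mol
Divide by the smallest (0.0067459 mol): C 3.001, H 2.500, Br 1.000
Multiplying each by 2 gives whole numbers: C 6.00, H 5.00, Br 2.00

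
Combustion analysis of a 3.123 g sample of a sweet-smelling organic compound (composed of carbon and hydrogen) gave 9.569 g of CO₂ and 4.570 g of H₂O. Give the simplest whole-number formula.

C3H7

mol C = 9.569 g CO₂ ÷ 44.009 g/mol = 0.21743 mol
mol H = 2 × 4.570 g H₂O ÷ 18.015 g/mol = 0.50735 mol
Divide by the smallest (0.21743 mol): C 1.000, H 2.333
Multiplying each by 3 gives whole numbers: C 3.00, H 7.00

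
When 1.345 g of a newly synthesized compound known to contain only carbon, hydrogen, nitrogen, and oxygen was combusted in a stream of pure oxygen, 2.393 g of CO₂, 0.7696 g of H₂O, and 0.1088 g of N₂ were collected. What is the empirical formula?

mol C = 2.393 g CO₂ ÷ 44.009 g/mol = 0.054375 mol
mol H = 2 × 0.7696 g H₂O ÷ 18.015 g/mol = 0.085440 mol
mol N = 2 × 0.1088 g N₂ ÷ 28.014 g/mol = 0.0077675 mol
mass O = 1.345 − (0.65310 + 0.086123 + 0.10880) = 0.49698 g → mol O = 0.49698 ÷ 15.999 = 0.031063 mol
Divide by the smallest (0.0077675 mol): C 7.000, H 11.000, N 1.000, O 3.999

C7H11NO4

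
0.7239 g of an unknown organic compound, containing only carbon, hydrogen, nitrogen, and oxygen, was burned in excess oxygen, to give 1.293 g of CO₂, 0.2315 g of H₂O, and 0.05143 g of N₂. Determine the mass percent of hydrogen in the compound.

3.58%

mol C = 1.293 g CO₂ ÷ 44.009 g/mol = 0.029380 mol
mol H = 2 × 0.2315 g H₂O ÷ 18.015 g/mol = 0.025701 mol
mol N = 2 × 0.05143 g N₂ ÷ 28.014 g/mol = 0.0036717 mol
mass O = 0.7239 − (0.35289 + 0.025906 + 0.051430) = 0.29368 g → mol O = 0.29368 ÷ 15.999 = 0.018356 mol
mass % H = 0.025906 g ÷ 0.7239 g × 100%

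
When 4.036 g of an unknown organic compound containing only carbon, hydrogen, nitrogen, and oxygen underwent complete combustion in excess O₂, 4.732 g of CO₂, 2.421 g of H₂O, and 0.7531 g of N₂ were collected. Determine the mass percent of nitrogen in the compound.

18.66%

mol C = 4.732 g CO₂ ÷ 44.009 g/mol = 0.10752 mol
mol H = 2 × 2.421 g H₂O ÷ 18.015 g/mol = 0.26878 mol
mol N = 2 × 0.7531 g N₂ ÷ 28.014 g/mol = 0.053766 mol
mass O = 4.036 − (1.2915 + 0.27093 + 0.75310) = 1.7205 g → mol O = 1.7205 ÷ 15.999 = 0.10754 mol
mass % N = 0.75310 g ÷ 4.036 g × 100%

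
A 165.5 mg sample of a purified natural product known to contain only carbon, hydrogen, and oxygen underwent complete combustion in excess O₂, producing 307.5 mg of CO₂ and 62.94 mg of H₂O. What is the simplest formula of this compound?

C3H3O2

mol C = 0.3075 g CO₂ ÷ 44.009 g/mol = 0.0069872 mol
mol H = 2 × 0.06294 g H₂O ÷ 18.015 g/mol = 0.0069875 mol
mass O = 0.1655 − (0.083923 + 0.0070434) = 0.074533 g → mol O = 0.074533 ÷ 15.999 = 0.0046586 mol
Divide by the smallest (0.0046586 mol): C 1.500, H 1.500, O 1.000
Multiplying each by 2 gives whole numbers: C 3.00, H 3.00, O 2.00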